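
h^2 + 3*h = h*(h + 3)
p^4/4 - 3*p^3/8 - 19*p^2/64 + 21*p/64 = p*(p/4 + 1/4)*(p - 7/4)*(p - 3/4)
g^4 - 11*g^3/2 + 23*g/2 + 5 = (g - 5)*(g - 2)*(g + 1/2)*(g + 1)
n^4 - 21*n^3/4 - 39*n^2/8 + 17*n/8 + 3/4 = (n - 6)*(n - 1/2)*(n + 1/4)*(n + 1)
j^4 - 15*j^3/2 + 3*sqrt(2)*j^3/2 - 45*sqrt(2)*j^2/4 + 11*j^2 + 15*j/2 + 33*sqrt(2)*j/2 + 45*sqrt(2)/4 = (j - 5)*(j - 3)*(j + 1/2)*(j + 3*sqrt(2)/2)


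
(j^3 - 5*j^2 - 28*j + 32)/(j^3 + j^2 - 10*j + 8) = (j - 8)/(j - 2)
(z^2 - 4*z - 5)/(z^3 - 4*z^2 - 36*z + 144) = (z^2 - 4*z - 5)/(z^3 - 4*z^2 - 36*z + 144)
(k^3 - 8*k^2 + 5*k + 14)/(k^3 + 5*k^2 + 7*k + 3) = (k^2 - 9*k + 14)/(k^2 + 4*k + 3)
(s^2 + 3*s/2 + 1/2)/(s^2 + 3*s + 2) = (s + 1/2)/(s + 2)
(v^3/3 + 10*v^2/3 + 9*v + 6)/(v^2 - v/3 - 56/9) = 3*(v^3 + 10*v^2 + 27*v + 18)/(9*v^2 - 3*v - 56)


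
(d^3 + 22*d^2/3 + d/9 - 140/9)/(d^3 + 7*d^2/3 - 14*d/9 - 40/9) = (d + 7)/(d + 2)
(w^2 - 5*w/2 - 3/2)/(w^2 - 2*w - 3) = (w + 1/2)/(w + 1)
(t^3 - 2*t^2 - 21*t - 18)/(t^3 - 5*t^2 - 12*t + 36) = (t + 1)/(t - 2)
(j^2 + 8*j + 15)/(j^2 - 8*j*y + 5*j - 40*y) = (-j - 3)/(-j + 8*y)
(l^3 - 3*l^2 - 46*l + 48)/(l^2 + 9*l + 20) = (l^3 - 3*l^2 - 46*l + 48)/(l^2 + 9*l + 20)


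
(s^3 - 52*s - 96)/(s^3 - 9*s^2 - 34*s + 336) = (s + 2)/(s - 7)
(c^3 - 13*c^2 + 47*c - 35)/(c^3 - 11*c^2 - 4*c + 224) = (c^2 - 6*c + 5)/(c^2 - 4*c - 32)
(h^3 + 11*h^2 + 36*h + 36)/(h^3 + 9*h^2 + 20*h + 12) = (h + 3)/(h + 1)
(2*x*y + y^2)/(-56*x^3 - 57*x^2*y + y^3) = y*(-2*x - y)/(56*x^3 + 57*x^2*y - y^3)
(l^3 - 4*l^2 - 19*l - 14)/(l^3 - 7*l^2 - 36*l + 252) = (l^2 + 3*l + 2)/(l^2 - 36)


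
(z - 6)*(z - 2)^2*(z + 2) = z^4 - 8*z^3 + 8*z^2 + 32*z - 48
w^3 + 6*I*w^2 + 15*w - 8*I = (w - I)^2*(w + 8*I)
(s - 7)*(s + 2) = s^2 - 5*s - 14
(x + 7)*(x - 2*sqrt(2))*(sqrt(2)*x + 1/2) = sqrt(2)*x^3 - 7*x^2/2 + 7*sqrt(2)*x^2 - 49*x/2 - sqrt(2)*x - 7*sqrt(2)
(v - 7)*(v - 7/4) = v^2 - 35*v/4 + 49/4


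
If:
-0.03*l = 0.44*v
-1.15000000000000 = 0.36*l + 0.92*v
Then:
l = -3.87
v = 0.26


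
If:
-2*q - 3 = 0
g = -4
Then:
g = -4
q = -3/2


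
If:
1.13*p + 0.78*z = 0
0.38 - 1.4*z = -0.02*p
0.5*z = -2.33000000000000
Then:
No Solution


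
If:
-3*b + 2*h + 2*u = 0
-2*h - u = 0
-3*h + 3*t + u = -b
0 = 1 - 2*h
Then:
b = -1/3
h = 1/2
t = 17/18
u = -1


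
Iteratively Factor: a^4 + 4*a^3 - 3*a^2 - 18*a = (a)*(a^3 + 4*a^2 - 3*a - 18) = a*(a + 3)*(a^2 + a - 6) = a*(a + 3)^2*(a - 2)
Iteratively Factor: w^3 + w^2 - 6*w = (w - 2)*(w^2 + 3*w) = w*(w - 2)*(w + 3)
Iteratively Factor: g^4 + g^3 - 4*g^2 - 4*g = (g + 1)*(g^3 - 4*g) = g*(g + 1)*(g^2 - 4) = g*(g - 2)*(g + 1)*(g + 2)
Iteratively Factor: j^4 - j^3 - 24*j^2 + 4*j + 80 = (j + 4)*(j^3 - 5*j^2 - 4*j + 20) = (j + 2)*(j + 4)*(j^2 - 7*j + 10) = (j - 2)*(j + 2)*(j + 4)*(j - 5)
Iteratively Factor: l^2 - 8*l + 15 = (l - 5)*(l - 3)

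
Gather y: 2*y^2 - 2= 2*y^2 - 2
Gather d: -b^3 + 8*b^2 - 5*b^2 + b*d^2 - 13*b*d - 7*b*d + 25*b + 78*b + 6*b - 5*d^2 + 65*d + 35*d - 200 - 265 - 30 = -b^3 + 3*b^2 + 109*b + d^2*(b - 5) + d*(100 - 20*b) - 495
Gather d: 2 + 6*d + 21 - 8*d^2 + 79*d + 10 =-8*d^2 + 85*d + 33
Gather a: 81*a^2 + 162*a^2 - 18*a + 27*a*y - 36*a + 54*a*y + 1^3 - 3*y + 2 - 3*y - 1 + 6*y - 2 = 243*a^2 + a*(81*y - 54)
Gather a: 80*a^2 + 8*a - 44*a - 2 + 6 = 80*a^2 - 36*a + 4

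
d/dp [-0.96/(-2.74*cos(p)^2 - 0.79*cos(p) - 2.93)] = (5.2608*cos(p) + 0.7584)*sin(p)/(2.74*cos(p)^2 + 0.79*cos(p) + 2.93)^2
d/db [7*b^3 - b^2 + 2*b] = 21*b^2 - 2*b + 2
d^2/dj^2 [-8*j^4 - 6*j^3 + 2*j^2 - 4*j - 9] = -96*j^2 - 36*j + 4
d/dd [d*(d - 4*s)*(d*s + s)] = s*(3*d^2 - 8*d*s + 2*d - 4*s)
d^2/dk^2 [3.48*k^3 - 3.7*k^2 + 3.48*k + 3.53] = 20.88*k - 7.4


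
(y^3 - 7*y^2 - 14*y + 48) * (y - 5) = y^4 - 12*y^3 + 21*y^2 + 118*y - 240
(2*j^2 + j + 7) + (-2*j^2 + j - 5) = 2*j + 2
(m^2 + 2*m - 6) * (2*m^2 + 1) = 2*m^4 + 4*m^3 - 11*m^2 + 2*m - 6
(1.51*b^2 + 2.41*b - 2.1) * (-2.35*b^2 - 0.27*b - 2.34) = -3.5485*b^4 - 6.0712*b^3 + 0.750900000000001*b^2 - 5.0724*b + 4.914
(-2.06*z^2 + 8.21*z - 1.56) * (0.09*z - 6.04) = -0.1854*z^3 + 13.1813*z^2 - 49.7288*z + 9.4224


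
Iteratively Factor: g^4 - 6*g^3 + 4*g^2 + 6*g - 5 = (g - 1)*(g^3 - 5*g^2 - g + 5) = (g - 1)^2*(g^2 - 4*g - 5) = (g - 5)*(g - 1)^2*(g + 1)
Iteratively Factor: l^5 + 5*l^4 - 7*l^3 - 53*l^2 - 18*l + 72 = (l + 4)*(l^4 + l^3 - 11*l^2 - 9*l + 18) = (l + 2)*(l + 4)*(l^3 - l^2 - 9*l + 9) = (l - 3)*(l + 2)*(l + 4)*(l^2 + 2*l - 3) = (l - 3)*(l + 2)*(l + 3)*(l + 4)*(l - 1)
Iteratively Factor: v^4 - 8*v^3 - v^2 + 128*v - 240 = (v + 4)*(v^3 - 12*v^2 + 47*v - 60) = (v - 5)*(v + 4)*(v^2 - 7*v + 12) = (v - 5)*(v - 3)*(v + 4)*(v - 4)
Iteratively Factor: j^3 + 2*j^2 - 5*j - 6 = (j + 3)*(j^2 - j - 2) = (j + 1)*(j + 3)*(j - 2)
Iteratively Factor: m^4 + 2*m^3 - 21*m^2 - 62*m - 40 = (m + 1)*(m^3 + m^2 - 22*m - 40) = (m + 1)*(m + 2)*(m^2 - m - 20) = (m - 5)*(m + 1)*(m + 2)*(m + 4)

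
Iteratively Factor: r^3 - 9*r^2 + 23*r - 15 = (r - 1)*(r^2 - 8*r + 15) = (r - 5)*(r - 1)*(r - 3)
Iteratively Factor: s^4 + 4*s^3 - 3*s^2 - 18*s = (s + 3)*(s^3 + s^2 - 6*s) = (s - 2)*(s + 3)*(s^2 + 3*s) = s*(s - 2)*(s + 3)*(s + 3)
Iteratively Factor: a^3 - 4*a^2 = (a - 4)*(a^2) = a*(a - 4)*(a)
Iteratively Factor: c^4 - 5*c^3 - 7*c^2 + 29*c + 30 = (c + 1)*(c^3 - 6*c^2 - c + 30) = (c + 1)*(c + 2)*(c^2 - 8*c + 15) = (c - 3)*(c + 1)*(c + 2)*(c - 5)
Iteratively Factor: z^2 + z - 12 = (z - 3)*(z + 4)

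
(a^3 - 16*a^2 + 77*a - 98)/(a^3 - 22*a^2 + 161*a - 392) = (a - 2)/(a - 8)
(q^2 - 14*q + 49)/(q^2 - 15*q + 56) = (q - 7)/(q - 8)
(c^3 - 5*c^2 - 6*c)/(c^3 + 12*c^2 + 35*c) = (c^2 - 5*c - 6)/(c^2 + 12*c + 35)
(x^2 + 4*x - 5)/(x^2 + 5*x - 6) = (x + 5)/(x + 6)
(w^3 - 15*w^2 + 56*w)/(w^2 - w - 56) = w*(w - 7)/(w + 7)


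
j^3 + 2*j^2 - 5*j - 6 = (j - 2)*(j + 1)*(j + 3)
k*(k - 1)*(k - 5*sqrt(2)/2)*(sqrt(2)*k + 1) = sqrt(2)*k^4 - 4*k^3 - sqrt(2)*k^3 - 5*sqrt(2)*k^2/2 + 4*k^2 + 5*sqrt(2)*k/2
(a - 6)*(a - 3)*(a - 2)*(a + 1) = a^4 - 10*a^3 + 25*a^2 - 36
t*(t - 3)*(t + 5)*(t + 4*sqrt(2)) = t^4 + 2*t^3 + 4*sqrt(2)*t^3 - 15*t^2 + 8*sqrt(2)*t^2 - 60*sqrt(2)*t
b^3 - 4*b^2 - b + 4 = (b - 4)*(b - 1)*(b + 1)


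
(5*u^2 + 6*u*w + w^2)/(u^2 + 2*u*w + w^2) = (5*u + w)/(u + w)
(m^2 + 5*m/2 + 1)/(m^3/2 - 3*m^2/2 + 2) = (2*m^2 + 5*m + 2)/(m^3 - 3*m^2 + 4)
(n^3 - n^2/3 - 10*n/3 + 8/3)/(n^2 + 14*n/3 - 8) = (n^2 + n - 2)/(n + 6)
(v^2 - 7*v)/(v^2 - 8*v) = (v - 7)/(v - 8)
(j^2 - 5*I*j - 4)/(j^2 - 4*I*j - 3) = (j - 4*I)/(j - 3*I)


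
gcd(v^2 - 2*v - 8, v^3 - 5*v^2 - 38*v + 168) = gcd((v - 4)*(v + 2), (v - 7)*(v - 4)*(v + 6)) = v - 4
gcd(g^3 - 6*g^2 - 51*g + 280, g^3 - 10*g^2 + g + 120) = g^2 - 13*g + 40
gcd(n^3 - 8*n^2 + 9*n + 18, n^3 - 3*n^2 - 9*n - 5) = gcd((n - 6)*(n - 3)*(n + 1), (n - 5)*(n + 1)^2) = n + 1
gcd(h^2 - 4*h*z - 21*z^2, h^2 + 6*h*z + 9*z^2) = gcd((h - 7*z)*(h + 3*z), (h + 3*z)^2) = h + 3*z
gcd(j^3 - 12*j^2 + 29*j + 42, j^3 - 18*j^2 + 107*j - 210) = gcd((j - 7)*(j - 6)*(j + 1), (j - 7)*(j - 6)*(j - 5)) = j^2 - 13*j + 42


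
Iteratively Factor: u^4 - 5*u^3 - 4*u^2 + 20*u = (u - 2)*(u^3 - 3*u^2 - 10*u) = (u - 2)*(u + 2)*(u^2 - 5*u) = (u - 5)*(u - 2)*(u + 2)*(u)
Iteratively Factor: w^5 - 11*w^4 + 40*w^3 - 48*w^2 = (w - 3)*(w^4 - 8*w^3 + 16*w^2) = w*(w - 3)*(w^3 - 8*w^2 + 16*w) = w*(w - 4)*(w - 3)*(w^2 - 4*w) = w*(w - 4)^2*(w - 3)*(w)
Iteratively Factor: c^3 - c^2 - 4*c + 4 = (c - 2)*(c^2 + c - 2) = (c - 2)*(c - 1)*(c + 2)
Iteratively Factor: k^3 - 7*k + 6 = (k - 2)*(k^2 + 2*k - 3) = (k - 2)*(k - 1)*(k + 3)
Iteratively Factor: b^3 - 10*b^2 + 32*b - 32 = (b - 4)*(b^2 - 6*b + 8) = (b - 4)^2*(b - 2)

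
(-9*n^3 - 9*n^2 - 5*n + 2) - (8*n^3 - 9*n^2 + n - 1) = -17*n^3 - 6*n + 3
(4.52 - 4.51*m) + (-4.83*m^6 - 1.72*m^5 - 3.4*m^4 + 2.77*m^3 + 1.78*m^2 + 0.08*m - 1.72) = -4.83*m^6 - 1.72*m^5 - 3.4*m^4 + 2.77*m^3 + 1.78*m^2 - 4.43*m + 2.8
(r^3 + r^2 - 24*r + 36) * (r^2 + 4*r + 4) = r^5 + 5*r^4 - 16*r^3 - 56*r^2 + 48*r + 144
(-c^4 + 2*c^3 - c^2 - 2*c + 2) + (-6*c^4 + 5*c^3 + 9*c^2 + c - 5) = -7*c^4 + 7*c^3 + 8*c^2 - c - 3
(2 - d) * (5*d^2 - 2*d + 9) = -5*d^3 + 12*d^2 - 13*d + 18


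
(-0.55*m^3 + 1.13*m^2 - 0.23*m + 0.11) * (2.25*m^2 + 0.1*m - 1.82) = -1.2375*m^5 + 2.4875*m^4 + 0.5965*m^3 - 1.8321*m^2 + 0.4296*m - 0.2002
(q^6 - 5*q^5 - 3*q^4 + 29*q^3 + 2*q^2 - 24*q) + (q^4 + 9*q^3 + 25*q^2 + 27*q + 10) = q^6 - 5*q^5 - 2*q^4 + 38*q^3 + 27*q^2 + 3*q + 10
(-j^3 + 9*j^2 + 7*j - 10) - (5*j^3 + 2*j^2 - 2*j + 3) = -6*j^3 + 7*j^2 + 9*j - 13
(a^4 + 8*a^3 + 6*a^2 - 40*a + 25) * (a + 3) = a^5 + 11*a^4 + 30*a^3 - 22*a^2 - 95*a + 75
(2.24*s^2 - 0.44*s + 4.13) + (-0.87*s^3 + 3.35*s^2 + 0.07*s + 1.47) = -0.87*s^3 + 5.59*s^2 - 0.37*s + 5.6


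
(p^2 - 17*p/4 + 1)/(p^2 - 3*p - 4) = (p - 1/4)/(p + 1)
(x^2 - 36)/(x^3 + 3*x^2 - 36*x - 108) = 1/(x + 3)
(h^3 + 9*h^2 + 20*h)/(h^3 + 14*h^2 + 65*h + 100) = h/(h + 5)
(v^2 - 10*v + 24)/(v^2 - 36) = (v - 4)/(v + 6)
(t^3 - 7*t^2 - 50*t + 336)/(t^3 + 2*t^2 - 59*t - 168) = (t - 6)/(t + 3)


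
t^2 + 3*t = t*(t + 3)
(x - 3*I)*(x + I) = x^2 - 2*I*x + 3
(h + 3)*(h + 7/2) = h^2 + 13*h/2 + 21/2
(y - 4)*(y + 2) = y^2 - 2*y - 8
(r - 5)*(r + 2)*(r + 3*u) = r^3 + 3*r^2*u - 3*r^2 - 9*r*u - 10*r - 30*u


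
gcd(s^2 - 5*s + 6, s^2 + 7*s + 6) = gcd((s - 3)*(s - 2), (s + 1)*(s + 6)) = 1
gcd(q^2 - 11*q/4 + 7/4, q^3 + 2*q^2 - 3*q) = q - 1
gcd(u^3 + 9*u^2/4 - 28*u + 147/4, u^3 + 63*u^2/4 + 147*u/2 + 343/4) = u + 7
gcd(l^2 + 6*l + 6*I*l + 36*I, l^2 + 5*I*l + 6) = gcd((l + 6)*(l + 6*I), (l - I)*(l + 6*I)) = l + 6*I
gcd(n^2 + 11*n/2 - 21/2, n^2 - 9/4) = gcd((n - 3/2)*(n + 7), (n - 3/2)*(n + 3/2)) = n - 3/2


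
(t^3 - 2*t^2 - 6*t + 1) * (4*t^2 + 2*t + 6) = 4*t^5 - 6*t^4 - 22*t^3 - 20*t^2 - 34*t + 6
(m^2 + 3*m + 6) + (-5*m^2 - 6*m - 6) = -4*m^2 - 3*m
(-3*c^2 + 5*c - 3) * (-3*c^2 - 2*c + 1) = 9*c^4 - 9*c^3 - 4*c^2 + 11*c - 3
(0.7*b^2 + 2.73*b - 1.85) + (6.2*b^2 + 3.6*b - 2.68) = 6.9*b^2 + 6.33*b - 4.53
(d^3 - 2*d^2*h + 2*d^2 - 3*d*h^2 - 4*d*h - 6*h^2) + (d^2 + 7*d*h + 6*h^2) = d^3 - 2*d^2*h + 3*d^2 - 3*d*h^2 + 3*d*h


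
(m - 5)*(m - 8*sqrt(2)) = m^2 - 8*sqrt(2)*m - 5*m + 40*sqrt(2)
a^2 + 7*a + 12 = (a + 3)*(a + 4)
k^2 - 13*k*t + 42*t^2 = (k - 7*t)*(k - 6*t)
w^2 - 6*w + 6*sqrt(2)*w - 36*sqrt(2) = (w - 6)*(w + 6*sqrt(2))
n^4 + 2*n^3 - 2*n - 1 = (n - 1)*(n + 1)^3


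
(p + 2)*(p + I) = p^2 + 2*p + I*p + 2*I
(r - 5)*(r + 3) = r^2 - 2*r - 15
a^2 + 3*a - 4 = (a - 1)*(a + 4)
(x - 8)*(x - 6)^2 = x^3 - 20*x^2 + 132*x - 288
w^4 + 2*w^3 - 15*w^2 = w^2*(w - 3)*(w + 5)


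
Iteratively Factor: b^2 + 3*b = (b)*(b + 3)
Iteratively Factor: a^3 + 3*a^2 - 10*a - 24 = (a + 4)*(a^2 - a - 6) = (a + 2)*(a + 4)*(a - 3)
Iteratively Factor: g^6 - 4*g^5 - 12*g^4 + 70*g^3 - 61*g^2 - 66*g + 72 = (g - 3)*(g^5 - g^4 - 15*g^3 + 25*g^2 + 14*g - 24) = (g - 3)^2*(g^4 + 2*g^3 - 9*g^2 - 2*g + 8) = (g - 3)^2*(g - 1)*(g^3 + 3*g^2 - 6*g - 8) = (g - 3)^2*(g - 2)*(g - 1)*(g^2 + 5*g + 4) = (g - 3)^2*(g - 2)*(g - 1)*(g + 4)*(g + 1)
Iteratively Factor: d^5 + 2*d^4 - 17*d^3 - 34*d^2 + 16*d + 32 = (d - 1)*(d^4 + 3*d^3 - 14*d^2 - 48*d - 32) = (d - 1)*(d + 1)*(d^3 + 2*d^2 - 16*d - 32) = (d - 4)*(d - 1)*(d + 1)*(d^2 + 6*d + 8) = (d - 4)*(d - 1)*(d + 1)*(d + 2)*(d + 4)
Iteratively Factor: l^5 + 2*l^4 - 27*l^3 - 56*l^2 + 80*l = (l + 4)*(l^4 - 2*l^3 - 19*l^2 + 20*l) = l*(l + 4)*(l^3 - 2*l^2 - 19*l + 20) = l*(l - 1)*(l + 4)*(l^2 - l - 20) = l*(l - 1)*(l + 4)^2*(l - 5)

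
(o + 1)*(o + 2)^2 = o^3 + 5*o^2 + 8*o + 4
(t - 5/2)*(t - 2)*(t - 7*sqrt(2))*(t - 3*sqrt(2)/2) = t^4 - 17*sqrt(2)*t^3/2 - 9*t^3/2 + 26*t^2 + 153*sqrt(2)*t^2/4 - 189*t/2 - 85*sqrt(2)*t/2 + 105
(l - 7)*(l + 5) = l^2 - 2*l - 35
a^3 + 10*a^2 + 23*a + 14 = (a + 1)*(a + 2)*(a + 7)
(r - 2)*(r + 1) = r^2 - r - 2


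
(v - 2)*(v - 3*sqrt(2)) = v^2 - 3*sqrt(2)*v - 2*v + 6*sqrt(2)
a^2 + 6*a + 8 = (a + 2)*(a + 4)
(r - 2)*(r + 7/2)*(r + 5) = r^3 + 13*r^2/2 + r/2 - 35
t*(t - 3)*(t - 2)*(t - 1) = t^4 - 6*t^3 + 11*t^2 - 6*t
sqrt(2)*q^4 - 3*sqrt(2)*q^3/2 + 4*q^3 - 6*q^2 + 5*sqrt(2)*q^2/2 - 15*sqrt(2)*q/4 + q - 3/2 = (q - 3/2)*(q + sqrt(2)/2)*(q + sqrt(2))*(sqrt(2)*q + 1)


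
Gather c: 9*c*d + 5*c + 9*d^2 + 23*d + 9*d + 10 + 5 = c*(9*d + 5) + 9*d^2 + 32*d + 15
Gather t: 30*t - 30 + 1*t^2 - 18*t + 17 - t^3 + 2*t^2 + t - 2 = -t^3 + 3*t^2 + 13*t - 15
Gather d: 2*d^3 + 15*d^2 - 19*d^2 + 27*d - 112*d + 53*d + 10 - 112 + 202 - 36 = 2*d^3 - 4*d^2 - 32*d + 64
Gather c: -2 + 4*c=4*c - 2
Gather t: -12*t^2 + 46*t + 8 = -12*t^2 + 46*t + 8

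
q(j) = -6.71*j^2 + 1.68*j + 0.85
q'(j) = 1.68 - 13.42*j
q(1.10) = -5.42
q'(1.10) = -13.08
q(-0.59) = -2.48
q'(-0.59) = 9.60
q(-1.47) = -16.12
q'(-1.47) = 21.41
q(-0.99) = -7.39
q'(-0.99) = 14.97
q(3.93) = -96.18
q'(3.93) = -51.06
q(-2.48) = -44.59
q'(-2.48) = 34.96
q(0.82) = -2.28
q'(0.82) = -9.32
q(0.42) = 0.37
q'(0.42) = -3.96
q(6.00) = -230.63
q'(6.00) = -78.84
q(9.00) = -527.54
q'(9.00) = -119.10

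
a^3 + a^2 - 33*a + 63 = (a - 3)^2*(a + 7)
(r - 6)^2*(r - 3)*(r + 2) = r^4 - 13*r^3 + 42*r^2 + 36*r - 216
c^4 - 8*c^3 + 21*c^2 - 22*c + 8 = (c - 4)*(c - 2)*(c - 1)^2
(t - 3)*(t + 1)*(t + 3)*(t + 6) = t^4 + 7*t^3 - 3*t^2 - 63*t - 54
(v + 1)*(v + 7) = v^2 + 8*v + 7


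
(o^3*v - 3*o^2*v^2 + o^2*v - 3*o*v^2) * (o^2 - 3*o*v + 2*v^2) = o^5*v - 6*o^4*v^2 + o^4*v + 11*o^3*v^3 - 6*o^3*v^2 - 6*o^2*v^4 + 11*o^2*v^3 - 6*o*v^4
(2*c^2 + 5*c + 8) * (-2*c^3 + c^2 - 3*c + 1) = -4*c^5 - 8*c^4 - 17*c^3 - 5*c^2 - 19*c + 8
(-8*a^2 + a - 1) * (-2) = 16*a^2 - 2*a + 2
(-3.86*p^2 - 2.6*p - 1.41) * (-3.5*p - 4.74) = 13.51*p^3 + 27.3964*p^2 + 17.259*p + 6.6834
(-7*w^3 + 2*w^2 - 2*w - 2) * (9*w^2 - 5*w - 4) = -63*w^5 + 53*w^4 - 16*w^2 + 18*w + 8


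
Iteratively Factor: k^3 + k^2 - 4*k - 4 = (k + 1)*(k^2 - 4) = (k - 2)*(k + 1)*(k + 2)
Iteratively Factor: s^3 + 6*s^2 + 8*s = (s + 4)*(s^2 + 2*s) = (s + 2)*(s + 4)*(s)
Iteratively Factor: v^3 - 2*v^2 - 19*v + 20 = (v + 4)*(v^2 - 6*v + 5) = (v - 1)*(v + 4)*(v - 5)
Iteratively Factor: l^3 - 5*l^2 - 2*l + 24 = (l - 4)*(l^2 - l - 6) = (l - 4)*(l + 2)*(l - 3)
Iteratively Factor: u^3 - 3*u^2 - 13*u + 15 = (u - 1)*(u^2 - 2*u - 15) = (u - 5)*(u - 1)*(u + 3)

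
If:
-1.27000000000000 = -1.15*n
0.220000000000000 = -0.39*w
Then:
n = 1.10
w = -0.56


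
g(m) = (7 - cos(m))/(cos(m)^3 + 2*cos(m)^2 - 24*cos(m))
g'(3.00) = -0.04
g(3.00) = 0.32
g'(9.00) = -0.14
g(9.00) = 0.35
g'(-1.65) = 46.43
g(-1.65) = 3.70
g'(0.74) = -0.35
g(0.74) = -0.39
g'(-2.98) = 0.05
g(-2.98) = 0.32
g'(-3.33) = -0.05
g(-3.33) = 0.33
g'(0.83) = -0.46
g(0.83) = -0.42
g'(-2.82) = 0.10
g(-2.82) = 0.34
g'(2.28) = -0.51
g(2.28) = 0.47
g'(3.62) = 0.17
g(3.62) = 0.36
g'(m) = (7 - cos(m))*(3*sin(m)*cos(m)^2 + 4*sin(m)*cos(m) - 24*sin(m))/(cos(m)^3 + 2*cos(m)^2 - 24*cos(m))^2 + sin(m)/(cos(m)^3 + 2*cos(m)^2 - 24*cos(m))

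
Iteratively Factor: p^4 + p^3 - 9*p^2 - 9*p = (p + 1)*(p^3 - 9*p) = (p - 3)*(p + 1)*(p^2 + 3*p) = (p - 3)*(p + 1)*(p + 3)*(p)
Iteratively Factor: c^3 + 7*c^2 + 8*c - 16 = (c + 4)*(c^2 + 3*c - 4) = (c + 4)^2*(c - 1)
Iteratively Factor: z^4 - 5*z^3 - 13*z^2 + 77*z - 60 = (z - 5)*(z^3 - 13*z + 12) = (z - 5)*(z - 1)*(z^2 + z - 12) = (z - 5)*(z - 1)*(z + 4)*(z - 3)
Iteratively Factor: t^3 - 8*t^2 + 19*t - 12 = (t - 3)*(t^2 - 5*t + 4) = (t - 3)*(t - 1)*(t - 4)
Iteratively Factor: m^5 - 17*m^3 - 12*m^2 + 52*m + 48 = (m + 1)*(m^4 - m^3 - 16*m^2 + 4*m + 48) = (m - 4)*(m + 1)*(m^3 + 3*m^2 - 4*m - 12) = (m - 4)*(m + 1)*(m + 2)*(m^2 + m - 6) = (m - 4)*(m + 1)*(m + 2)*(m + 3)*(m - 2)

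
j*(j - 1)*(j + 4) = j^3 + 3*j^2 - 4*j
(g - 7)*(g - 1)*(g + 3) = g^3 - 5*g^2 - 17*g + 21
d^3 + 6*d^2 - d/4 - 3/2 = (d - 1/2)*(d + 1/2)*(d + 6)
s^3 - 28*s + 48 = (s - 4)*(s - 2)*(s + 6)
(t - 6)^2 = t^2 - 12*t + 36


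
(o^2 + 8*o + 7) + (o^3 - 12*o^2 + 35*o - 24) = o^3 - 11*o^2 + 43*o - 17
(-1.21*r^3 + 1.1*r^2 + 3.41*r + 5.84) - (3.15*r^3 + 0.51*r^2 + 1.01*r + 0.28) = -4.36*r^3 + 0.59*r^2 + 2.4*r + 5.56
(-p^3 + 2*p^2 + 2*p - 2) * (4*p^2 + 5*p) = -4*p^5 + 3*p^4 + 18*p^3 + 2*p^2 - 10*p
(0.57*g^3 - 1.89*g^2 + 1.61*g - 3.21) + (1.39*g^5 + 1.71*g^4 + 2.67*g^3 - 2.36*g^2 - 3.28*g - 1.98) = 1.39*g^5 + 1.71*g^4 + 3.24*g^3 - 4.25*g^2 - 1.67*g - 5.19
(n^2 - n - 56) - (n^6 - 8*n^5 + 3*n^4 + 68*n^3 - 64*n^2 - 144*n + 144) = -n^6 + 8*n^5 - 3*n^4 - 68*n^3 + 65*n^2 + 143*n - 200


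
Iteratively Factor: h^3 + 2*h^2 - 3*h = (h)*(h^2 + 2*h - 3) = h*(h + 3)*(h - 1)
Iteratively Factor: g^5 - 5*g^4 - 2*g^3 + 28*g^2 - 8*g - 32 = (g - 4)*(g^4 - g^3 - 6*g^2 + 4*g + 8) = (g - 4)*(g - 2)*(g^3 + g^2 - 4*g - 4) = (g - 4)*(g - 2)*(g + 2)*(g^2 - g - 2) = (g - 4)*(g - 2)^2*(g + 2)*(g + 1)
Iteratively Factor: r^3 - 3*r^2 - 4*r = (r)*(r^2 - 3*r - 4) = r*(r - 4)*(r + 1)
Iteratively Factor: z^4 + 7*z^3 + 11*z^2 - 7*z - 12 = (z - 1)*(z^3 + 8*z^2 + 19*z + 12) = (z - 1)*(z + 3)*(z^2 + 5*z + 4) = (z - 1)*(z + 1)*(z + 3)*(z + 4)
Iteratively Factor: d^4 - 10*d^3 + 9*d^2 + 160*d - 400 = (d - 5)*(d^3 - 5*d^2 - 16*d + 80) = (d - 5)*(d - 4)*(d^2 - d - 20) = (d - 5)^2*(d - 4)*(d + 4)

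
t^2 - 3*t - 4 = (t - 4)*(t + 1)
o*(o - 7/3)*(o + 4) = o^3 + 5*o^2/3 - 28*o/3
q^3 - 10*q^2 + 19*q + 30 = (q - 6)*(q - 5)*(q + 1)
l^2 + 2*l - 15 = (l - 3)*(l + 5)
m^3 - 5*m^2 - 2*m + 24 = (m - 4)*(m - 3)*(m + 2)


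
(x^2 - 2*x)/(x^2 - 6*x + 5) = x*(x - 2)/(x^2 - 6*x + 5)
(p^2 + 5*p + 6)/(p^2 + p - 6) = (p + 2)/(p - 2)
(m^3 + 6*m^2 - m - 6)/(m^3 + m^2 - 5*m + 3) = (m^2 + 7*m + 6)/(m^2 + 2*m - 3)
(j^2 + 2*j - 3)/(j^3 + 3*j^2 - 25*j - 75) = (j - 1)/(j^2 - 25)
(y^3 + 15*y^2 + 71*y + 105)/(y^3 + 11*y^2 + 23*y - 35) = (y + 3)/(y - 1)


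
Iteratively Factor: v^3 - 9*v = (v)*(v^2 - 9) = v*(v + 3)*(v - 3)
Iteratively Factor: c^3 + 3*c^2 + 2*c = (c + 1)*(c^2 + 2*c) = c*(c + 1)*(c + 2)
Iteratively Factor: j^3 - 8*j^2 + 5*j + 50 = (j - 5)*(j^2 - 3*j - 10) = (j - 5)*(j + 2)*(j - 5)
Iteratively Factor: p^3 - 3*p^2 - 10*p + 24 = (p - 4)*(p^2 + p - 6) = (p - 4)*(p + 3)*(p - 2)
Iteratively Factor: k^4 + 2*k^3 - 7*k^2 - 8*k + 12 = (k + 2)*(k^3 - 7*k + 6) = (k - 2)*(k + 2)*(k^2 + 2*k - 3) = (k - 2)*(k - 1)*(k + 2)*(k + 3)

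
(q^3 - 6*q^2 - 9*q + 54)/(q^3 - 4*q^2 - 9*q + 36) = (q - 6)/(q - 4)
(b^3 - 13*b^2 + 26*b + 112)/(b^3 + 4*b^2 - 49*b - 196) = (b^2 - 6*b - 16)/(b^2 + 11*b + 28)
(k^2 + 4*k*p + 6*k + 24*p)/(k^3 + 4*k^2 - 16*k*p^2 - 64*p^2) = (-k - 6)/(-k^2 + 4*k*p - 4*k + 16*p)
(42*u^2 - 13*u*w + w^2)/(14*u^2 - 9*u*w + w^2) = (6*u - w)/(2*u - w)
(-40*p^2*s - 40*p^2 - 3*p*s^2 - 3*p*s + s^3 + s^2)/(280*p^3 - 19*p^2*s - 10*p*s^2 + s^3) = (-s - 1)/(7*p - s)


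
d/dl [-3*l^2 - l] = -6*l - 1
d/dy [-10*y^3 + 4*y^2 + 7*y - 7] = -30*y^2 + 8*y + 7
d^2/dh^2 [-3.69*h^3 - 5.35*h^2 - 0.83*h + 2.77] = -22.14*h - 10.7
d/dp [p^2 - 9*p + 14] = 2*p - 9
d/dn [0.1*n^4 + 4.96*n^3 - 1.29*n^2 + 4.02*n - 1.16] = 0.4*n^3 + 14.88*n^2 - 2.58*n + 4.02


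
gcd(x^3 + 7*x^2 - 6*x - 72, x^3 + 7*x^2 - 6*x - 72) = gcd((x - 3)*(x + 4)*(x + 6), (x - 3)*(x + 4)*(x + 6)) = x^3 + 7*x^2 - 6*x - 72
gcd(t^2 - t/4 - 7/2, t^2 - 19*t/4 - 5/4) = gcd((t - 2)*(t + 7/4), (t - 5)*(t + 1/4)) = 1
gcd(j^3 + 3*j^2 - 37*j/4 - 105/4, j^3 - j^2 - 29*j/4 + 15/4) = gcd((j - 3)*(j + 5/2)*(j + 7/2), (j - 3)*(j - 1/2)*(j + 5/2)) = j^2 - j/2 - 15/2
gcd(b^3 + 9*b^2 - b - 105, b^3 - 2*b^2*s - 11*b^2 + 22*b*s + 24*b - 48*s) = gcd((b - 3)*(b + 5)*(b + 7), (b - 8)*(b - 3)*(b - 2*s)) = b - 3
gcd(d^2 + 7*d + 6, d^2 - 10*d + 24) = 1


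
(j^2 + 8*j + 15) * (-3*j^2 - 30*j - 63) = -3*j^4 - 54*j^3 - 348*j^2 - 954*j - 945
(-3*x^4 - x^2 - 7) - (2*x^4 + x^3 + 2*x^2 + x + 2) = -5*x^4 - x^3 - 3*x^2 - x - 9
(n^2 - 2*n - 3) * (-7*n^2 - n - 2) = -7*n^4 + 13*n^3 + 21*n^2 + 7*n + 6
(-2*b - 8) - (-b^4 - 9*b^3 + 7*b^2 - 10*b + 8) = b^4 + 9*b^3 - 7*b^2 + 8*b - 16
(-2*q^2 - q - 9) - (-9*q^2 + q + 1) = 7*q^2 - 2*q - 10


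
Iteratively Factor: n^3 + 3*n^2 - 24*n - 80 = (n + 4)*(n^2 - n - 20) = (n - 5)*(n + 4)*(n + 4)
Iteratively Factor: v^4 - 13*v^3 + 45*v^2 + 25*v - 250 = (v - 5)*(v^3 - 8*v^2 + 5*v + 50) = (v - 5)*(v + 2)*(v^2 - 10*v + 25) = (v - 5)^2*(v + 2)*(v - 5)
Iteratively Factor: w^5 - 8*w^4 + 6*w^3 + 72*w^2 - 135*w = (w + 3)*(w^4 - 11*w^3 + 39*w^2 - 45*w) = (w - 3)*(w + 3)*(w^3 - 8*w^2 + 15*w) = w*(w - 3)*(w + 3)*(w^2 - 8*w + 15) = w*(w - 5)*(w - 3)*(w + 3)*(w - 3)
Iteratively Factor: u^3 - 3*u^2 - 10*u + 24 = (u + 3)*(u^2 - 6*u + 8) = (u - 4)*(u + 3)*(u - 2)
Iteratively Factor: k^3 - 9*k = (k - 3)*(k^2 + 3*k) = (k - 3)*(k + 3)*(k)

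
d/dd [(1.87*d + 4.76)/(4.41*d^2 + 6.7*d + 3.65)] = (8.2467*d^2 + 12.529*d - (1.87*d + 4.76)*(8.82*d + 6.7) + 6.8255)/(4.41*d^2 + 6.7*d + 3.65)^2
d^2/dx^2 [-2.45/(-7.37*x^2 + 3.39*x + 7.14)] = (266.15281*x^2 - 122.42307*x - 2.45*(14.74*x - 3.39)*(29.48*x - 6.78) - 257.84682)/(-7.37*x^2 + 3.39*x + 7.14)^3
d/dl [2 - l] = -1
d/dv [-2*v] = -2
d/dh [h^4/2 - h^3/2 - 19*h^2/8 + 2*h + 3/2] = 2*h^3 - 3*h^2/2 - 19*h/4 + 2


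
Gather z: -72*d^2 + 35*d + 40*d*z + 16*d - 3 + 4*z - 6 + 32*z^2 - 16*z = -72*d^2 + 51*d + 32*z^2 + z*(40*d - 12) - 9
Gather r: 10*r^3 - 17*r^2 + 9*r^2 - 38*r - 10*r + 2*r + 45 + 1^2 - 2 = 10*r^3 - 8*r^2 - 46*r + 44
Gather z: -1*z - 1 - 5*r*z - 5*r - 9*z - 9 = -5*r + z*(-5*r - 10) - 10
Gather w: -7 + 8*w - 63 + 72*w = 80*w - 70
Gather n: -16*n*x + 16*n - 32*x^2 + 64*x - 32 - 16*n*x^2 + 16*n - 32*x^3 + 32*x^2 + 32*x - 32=n*(-16*x^2 - 16*x + 32) - 32*x^3 + 96*x - 64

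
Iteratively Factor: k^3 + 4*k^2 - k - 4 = (k + 1)*(k^2 + 3*k - 4) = (k + 1)*(k + 4)*(k - 1)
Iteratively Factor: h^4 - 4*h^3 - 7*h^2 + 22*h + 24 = (h - 4)*(h^3 - 7*h - 6) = (h - 4)*(h + 2)*(h^2 - 2*h - 3) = (h - 4)*(h + 1)*(h + 2)*(h - 3)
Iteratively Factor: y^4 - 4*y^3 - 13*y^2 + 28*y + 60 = (y + 2)*(y^3 - 6*y^2 - y + 30) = (y - 3)*(y + 2)*(y^2 - 3*y - 10) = (y - 5)*(y - 3)*(y + 2)*(y + 2)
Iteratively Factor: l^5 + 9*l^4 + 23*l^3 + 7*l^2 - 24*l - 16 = (l - 1)*(l^4 + 10*l^3 + 33*l^2 + 40*l + 16) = (l - 1)*(l + 1)*(l^3 + 9*l^2 + 24*l + 16) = (l - 1)*(l + 1)*(l + 4)*(l^2 + 5*l + 4) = (l - 1)*(l + 1)*(l + 4)^2*(l + 1)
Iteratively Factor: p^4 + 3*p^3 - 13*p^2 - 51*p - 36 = (p + 3)*(p^3 - 13*p - 12) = (p + 1)*(p + 3)*(p^2 - p - 12) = (p - 4)*(p + 1)*(p + 3)*(p + 3)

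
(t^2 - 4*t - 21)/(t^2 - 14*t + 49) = (t + 3)/(t - 7)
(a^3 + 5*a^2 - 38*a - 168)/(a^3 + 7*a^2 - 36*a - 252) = (a + 4)/(a + 6)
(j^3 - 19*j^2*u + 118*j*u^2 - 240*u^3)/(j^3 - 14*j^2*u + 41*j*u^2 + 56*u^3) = (-j^2 + 11*j*u - 30*u^2)/(-j^2 + 6*j*u + 7*u^2)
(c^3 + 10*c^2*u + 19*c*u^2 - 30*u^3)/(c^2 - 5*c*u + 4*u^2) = (-c^2 - 11*c*u - 30*u^2)/(-c + 4*u)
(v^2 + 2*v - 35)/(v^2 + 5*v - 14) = (v - 5)/(v - 2)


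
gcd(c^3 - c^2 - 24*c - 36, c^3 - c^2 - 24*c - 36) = c^3 - c^2 - 24*c - 36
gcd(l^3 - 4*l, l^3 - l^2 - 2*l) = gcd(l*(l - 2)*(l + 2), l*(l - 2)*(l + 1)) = l^2 - 2*l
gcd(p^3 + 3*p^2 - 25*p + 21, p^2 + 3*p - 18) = p - 3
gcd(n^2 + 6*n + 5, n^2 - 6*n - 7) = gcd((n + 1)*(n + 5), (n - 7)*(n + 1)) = n + 1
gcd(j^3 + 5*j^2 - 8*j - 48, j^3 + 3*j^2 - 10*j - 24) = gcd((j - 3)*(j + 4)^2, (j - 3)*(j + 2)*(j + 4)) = j^2 + j - 12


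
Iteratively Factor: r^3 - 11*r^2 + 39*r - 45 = (r - 3)*(r^2 - 8*r + 15) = (r - 3)^2*(r - 5)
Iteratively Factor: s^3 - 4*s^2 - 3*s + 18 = (s - 3)*(s^2 - s - 6) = (s - 3)*(s + 2)*(s - 3)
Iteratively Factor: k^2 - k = (k - 1)*(k)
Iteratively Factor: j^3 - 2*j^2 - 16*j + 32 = (j + 4)*(j^2 - 6*j + 8) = (j - 4)*(j + 4)*(j - 2)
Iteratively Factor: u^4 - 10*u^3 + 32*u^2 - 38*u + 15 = (u - 1)*(u^3 - 9*u^2 + 23*u - 15) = (u - 1)^2*(u^2 - 8*u + 15) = (u - 5)*(u - 1)^2*(u - 3)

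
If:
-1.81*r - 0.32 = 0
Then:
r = -0.18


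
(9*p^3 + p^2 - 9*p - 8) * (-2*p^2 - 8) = -18*p^5 - 2*p^4 - 54*p^3 + 8*p^2 + 72*p + 64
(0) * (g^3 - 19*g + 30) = 0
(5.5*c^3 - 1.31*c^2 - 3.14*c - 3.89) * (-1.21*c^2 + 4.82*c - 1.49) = -6.655*c^5 + 28.0951*c^4 - 10.7098*c^3 - 8.476*c^2 - 14.0712*c + 5.7961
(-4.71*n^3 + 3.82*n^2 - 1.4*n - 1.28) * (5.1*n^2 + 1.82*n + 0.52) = -24.021*n^5 + 10.9098*n^4 - 2.6368*n^3 - 7.0896*n^2 - 3.0576*n - 0.6656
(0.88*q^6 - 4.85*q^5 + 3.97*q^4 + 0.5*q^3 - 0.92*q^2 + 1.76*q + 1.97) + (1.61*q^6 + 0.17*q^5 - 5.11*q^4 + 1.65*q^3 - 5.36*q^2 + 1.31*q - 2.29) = 2.49*q^6 - 4.68*q^5 - 1.14*q^4 + 2.15*q^3 - 6.28*q^2 + 3.07*q - 0.32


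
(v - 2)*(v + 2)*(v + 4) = v^3 + 4*v^2 - 4*v - 16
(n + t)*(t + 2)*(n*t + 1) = n^2*t^2 + 2*n^2*t + n*t^3 + 2*n*t^2 + n*t + 2*n + t^2 + 2*t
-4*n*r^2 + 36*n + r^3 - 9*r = (-4*n + r)*(r - 3)*(r + 3)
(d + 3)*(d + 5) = d^2 + 8*d + 15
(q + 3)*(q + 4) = q^2 + 7*q + 12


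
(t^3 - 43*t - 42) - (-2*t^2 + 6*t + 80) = t^3 + 2*t^2 - 49*t - 122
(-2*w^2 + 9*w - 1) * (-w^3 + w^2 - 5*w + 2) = 2*w^5 - 11*w^4 + 20*w^3 - 50*w^2 + 23*w - 2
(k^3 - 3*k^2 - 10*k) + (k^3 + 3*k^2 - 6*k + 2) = 2*k^3 - 16*k + 2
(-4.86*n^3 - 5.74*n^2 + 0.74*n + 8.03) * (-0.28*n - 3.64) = 1.3608*n^4 + 19.2976*n^3 + 20.6864*n^2 - 4.942*n - 29.2292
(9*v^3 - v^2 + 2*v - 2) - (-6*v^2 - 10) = 9*v^3 + 5*v^2 + 2*v + 8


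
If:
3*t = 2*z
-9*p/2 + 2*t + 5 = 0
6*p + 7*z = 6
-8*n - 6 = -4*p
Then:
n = -65/316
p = 86/79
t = -4/79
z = -6/79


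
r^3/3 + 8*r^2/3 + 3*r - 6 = (r/3 + 1)*(r - 1)*(r + 6)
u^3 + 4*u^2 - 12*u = u*(u - 2)*(u + 6)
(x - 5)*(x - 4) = x^2 - 9*x + 20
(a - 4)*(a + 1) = a^2 - 3*a - 4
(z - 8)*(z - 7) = z^2 - 15*z + 56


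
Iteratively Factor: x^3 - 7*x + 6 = (x - 2)*(x^2 + 2*x - 3) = (x - 2)*(x - 1)*(x + 3)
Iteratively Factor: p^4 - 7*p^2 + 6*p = (p - 1)*(p^3 + p^2 - 6*p) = (p - 1)*(p + 3)*(p^2 - 2*p) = p*(p - 1)*(p + 3)*(p - 2)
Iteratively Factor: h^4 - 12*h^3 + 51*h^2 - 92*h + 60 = (h - 2)*(h^3 - 10*h^2 + 31*h - 30) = (h - 3)*(h - 2)*(h^2 - 7*h + 10) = (h - 3)*(h - 2)^2*(h - 5)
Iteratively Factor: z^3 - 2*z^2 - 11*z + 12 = (z + 3)*(z^2 - 5*z + 4) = (z - 4)*(z + 3)*(z - 1)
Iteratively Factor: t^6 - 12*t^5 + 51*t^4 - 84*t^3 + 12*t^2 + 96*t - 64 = (t - 1)*(t^5 - 11*t^4 + 40*t^3 - 44*t^2 - 32*t + 64) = (t - 4)*(t - 1)*(t^4 - 7*t^3 + 12*t^2 + 4*t - 16) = (t - 4)*(t - 2)*(t - 1)*(t^3 - 5*t^2 + 2*t + 8) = (t - 4)*(t - 2)*(t - 1)*(t + 1)*(t^2 - 6*t + 8) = (t - 4)*(t - 2)^2*(t - 1)*(t + 1)*(t - 4)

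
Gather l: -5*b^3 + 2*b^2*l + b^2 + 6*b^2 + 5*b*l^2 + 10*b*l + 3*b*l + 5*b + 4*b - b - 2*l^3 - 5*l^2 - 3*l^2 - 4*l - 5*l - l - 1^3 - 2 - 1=-5*b^3 + 7*b^2 + 8*b - 2*l^3 + l^2*(5*b - 8) + l*(2*b^2 + 13*b - 10) - 4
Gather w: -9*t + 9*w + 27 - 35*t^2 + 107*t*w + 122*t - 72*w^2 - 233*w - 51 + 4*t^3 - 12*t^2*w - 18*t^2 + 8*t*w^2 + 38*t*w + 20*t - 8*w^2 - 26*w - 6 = 4*t^3 - 53*t^2 + 133*t + w^2*(8*t - 80) + w*(-12*t^2 + 145*t - 250) - 30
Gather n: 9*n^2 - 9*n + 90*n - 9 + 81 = 9*n^2 + 81*n + 72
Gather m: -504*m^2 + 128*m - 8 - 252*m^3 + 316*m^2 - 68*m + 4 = -252*m^3 - 188*m^2 + 60*m - 4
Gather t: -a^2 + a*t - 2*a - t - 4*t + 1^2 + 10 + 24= -a^2 - 2*a + t*(a - 5) + 35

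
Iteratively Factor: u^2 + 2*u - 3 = (u + 3)*(u - 1)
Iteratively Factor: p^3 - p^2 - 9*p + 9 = (p - 3)*(p^2 + 2*p - 3) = (p - 3)*(p - 1)*(p + 3)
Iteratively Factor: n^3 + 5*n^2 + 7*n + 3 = (n + 1)*(n^2 + 4*n + 3) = (n + 1)^2*(n + 3)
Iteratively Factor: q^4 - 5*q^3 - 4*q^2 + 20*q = (q + 2)*(q^3 - 7*q^2 + 10*q) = (q - 2)*(q + 2)*(q^2 - 5*q) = (q - 5)*(q - 2)*(q + 2)*(q)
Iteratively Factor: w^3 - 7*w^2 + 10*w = (w)*(w^2 - 7*w + 10) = w*(w - 2)*(w - 5)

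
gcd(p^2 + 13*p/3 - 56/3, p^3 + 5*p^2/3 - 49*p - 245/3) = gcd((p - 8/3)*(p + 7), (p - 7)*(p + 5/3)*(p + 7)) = p + 7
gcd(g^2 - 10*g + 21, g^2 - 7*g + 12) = g - 3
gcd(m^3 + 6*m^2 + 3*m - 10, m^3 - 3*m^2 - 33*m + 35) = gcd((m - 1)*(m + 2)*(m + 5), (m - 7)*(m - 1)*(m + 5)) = m^2 + 4*m - 5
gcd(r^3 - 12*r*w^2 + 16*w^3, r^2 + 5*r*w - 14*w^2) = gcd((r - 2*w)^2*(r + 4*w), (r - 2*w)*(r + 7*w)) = r - 2*w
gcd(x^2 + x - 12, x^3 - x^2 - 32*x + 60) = 1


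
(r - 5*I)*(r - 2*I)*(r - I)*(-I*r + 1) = -I*r^4 - 7*r^3 + 9*I*r^2 - 7*r + 10*I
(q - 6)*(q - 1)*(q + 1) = q^3 - 6*q^2 - q + 6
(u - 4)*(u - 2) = u^2 - 6*u + 8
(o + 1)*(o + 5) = o^2 + 6*o + 5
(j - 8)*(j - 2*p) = j^2 - 2*j*p - 8*j + 16*p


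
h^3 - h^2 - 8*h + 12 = (h - 2)^2*(h + 3)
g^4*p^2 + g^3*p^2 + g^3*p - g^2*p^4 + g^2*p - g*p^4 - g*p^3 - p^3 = (g - p)*(g + p)*(g*p + 1)*(g*p + p)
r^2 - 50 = (r - 5*sqrt(2))*(r + 5*sqrt(2))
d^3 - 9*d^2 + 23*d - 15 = (d - 5)*(d - 3)*(d - 1)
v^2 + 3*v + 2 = (v + 1)*(v + 2)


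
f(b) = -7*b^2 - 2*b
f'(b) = -14*b - 2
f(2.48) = -48.01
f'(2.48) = -36.72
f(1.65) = -22.36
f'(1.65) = -25.10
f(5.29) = -206.47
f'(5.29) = -76.06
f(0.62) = -3.93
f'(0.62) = -10.68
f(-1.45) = -11.82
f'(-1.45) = 18.30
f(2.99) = -68.56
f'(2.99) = -43.86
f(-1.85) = -20.26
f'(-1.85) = 23.90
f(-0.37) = -0.22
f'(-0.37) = 3.18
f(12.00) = -1032.00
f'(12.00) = -170.00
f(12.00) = -1032.00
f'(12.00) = -170.00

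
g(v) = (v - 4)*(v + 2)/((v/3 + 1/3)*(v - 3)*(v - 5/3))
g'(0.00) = -0.88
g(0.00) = -4.80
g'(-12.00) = -0.01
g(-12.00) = -0.21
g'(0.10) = -1.44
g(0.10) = -4.92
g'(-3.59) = 0.01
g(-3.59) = -0.40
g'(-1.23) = 25.88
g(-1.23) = 4.29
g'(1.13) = -23.95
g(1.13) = -12.61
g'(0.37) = -3.14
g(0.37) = -5.52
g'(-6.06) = -0.03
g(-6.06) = -0.35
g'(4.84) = 0.16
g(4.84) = 0.51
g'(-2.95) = 0.11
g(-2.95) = -0.37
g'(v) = (v - 4)/((v/3 + 1/3)*(v - 3)*(v - 5/3)) - (v - 4)*(v + 2)/((v/3 + 1/3)*(v - 3)*(v - 5/3)^2) - (v - 4)*(v + 2)/((v/3 + 1/3)*(v - 3)^2*(v - 5/3)) + (v + 2)/((v/3 + 1/3)*(v - 3)*(v - 5/3)) - (v - 4)*(v + 2)/(3*(v/3 + 1/3)^2*(v - 3)*(v - 5/3))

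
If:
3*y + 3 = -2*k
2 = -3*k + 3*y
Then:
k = -1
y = -1/3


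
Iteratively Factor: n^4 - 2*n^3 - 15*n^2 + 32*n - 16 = (n + 4)*(n^3 - 6*n^2 + 9*n - 4) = (n - 1)*(n + 4)*(n^2 - 5*n + 4) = (n - 4)*(n - 1)*(n + 4)*(n - 1)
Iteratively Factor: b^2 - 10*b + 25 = (b - 5)*(b - 5)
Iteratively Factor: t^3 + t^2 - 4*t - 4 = (t + 2)*(t^2 - t - 2) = (t - 2)*(t + 2)*(t + 1)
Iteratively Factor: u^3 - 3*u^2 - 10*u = (u)*(u^2 - 3*u - 10) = u*(u + 2)*(u - 5)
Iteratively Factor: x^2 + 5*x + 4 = (x + 1)*(x + 4)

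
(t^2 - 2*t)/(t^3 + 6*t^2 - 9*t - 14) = t/(t^2 + 8*t + 7)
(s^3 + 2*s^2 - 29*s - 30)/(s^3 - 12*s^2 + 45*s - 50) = (s^2 + 7*s + 6)/(s^2 - 7*s + 10)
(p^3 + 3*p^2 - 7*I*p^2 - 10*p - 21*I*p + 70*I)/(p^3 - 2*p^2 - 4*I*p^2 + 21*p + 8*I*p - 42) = (p + 5)/(p + 3*I)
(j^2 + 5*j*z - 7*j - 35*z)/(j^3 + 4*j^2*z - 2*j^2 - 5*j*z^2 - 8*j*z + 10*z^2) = (7 - j)/(-j^2 + j*z + 2*j - 2*z)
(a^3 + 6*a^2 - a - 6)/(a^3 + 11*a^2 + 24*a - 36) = (a + 1)/(a + 6)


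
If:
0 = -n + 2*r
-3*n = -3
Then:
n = 1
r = 1/2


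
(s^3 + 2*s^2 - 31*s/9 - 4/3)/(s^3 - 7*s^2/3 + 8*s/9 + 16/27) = 3*(s + 3)/(3*s - 4)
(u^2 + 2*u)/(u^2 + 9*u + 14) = u/(u + 7)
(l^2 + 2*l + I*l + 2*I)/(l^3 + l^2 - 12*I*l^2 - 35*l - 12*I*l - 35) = (l^2 + l*(2 + I) + 2*I)/(l^3 + l^2*(1 - 12*I) - l*(35 + 12*I) - 35)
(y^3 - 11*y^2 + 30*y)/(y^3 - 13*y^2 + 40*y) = (y - 6)/(y - 8)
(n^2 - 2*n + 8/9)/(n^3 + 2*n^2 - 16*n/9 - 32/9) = (3*n - 2)/(3*n^2 + 10*n + 8)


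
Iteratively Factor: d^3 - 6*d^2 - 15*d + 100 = (d + 4)*(d^2 - 10*d + 25) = (d - 5)*(d + 4)*(d - 5)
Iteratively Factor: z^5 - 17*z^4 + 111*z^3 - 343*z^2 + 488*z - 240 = (z - 1)*(z^4 - 16*z^3 + 95*z^2 - 248*z + 240) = (z - 3)*(z - 1)*(z^3 - 13*z^2 + 56*z - 80) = (z - 4)*(z - 3)*(z - 1)*(z^2 - 9*z + 20) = (z - 4)^2*(z - 3)*(z - 1)*(z - 5)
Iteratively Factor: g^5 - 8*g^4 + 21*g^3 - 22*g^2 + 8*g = (g - 4)*(g^4 - 4*g^3 + 5*g^2 - 2*g) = (g - 4)*(g - 2)*(g^3 - 2*g^2 + g) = g*(g - 4)*(g - 2)*(g^2 - 2*g + 1) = g*(g - 4)*(g - 2)*(g - 1)*(g - 1)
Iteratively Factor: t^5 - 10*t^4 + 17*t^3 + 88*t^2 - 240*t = (t - 4)*(t^4 - 6*t^3 - 7*t^2 + 60*t) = (t - 4)*(t + 3)*(t^3 - 9*t^2 + 20*t) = (t - 5)*(t - 4)*(t + 3)*(t^2 - 4*t) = (t - 5)*(t - 4)^2*(t + 3)*(t)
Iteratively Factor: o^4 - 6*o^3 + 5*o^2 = (o - 5)*(o^3 - o^2) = o*(o - 5)*(o^2 - o) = o^2*(o - 5)*(o - 1)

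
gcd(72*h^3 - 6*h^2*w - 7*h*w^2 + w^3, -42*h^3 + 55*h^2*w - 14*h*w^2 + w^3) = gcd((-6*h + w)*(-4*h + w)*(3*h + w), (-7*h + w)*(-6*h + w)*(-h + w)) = -6*h + w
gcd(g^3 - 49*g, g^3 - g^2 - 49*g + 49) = g^2 - 49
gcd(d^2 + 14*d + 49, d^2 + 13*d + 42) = d + 7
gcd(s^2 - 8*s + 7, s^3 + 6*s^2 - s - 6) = s - 1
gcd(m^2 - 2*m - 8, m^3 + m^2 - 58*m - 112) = m + 2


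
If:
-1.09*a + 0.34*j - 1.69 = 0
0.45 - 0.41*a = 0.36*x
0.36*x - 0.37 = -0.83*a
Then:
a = -0.19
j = 4.36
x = 1.47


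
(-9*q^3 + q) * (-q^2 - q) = 9*q^5 + 9*q^4 - q^3 - q^2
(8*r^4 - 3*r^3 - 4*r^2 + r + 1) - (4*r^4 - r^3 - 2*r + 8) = 4*r^4 - 2*r^3 - 4*r^2 + 3*r - 7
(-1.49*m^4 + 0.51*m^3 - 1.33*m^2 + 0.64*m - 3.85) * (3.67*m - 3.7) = -5.4683*m^5 + 7.3847*m^4 - 6.7681*m^3 + 7.2698*m^2 - 16.4975*m + 14.245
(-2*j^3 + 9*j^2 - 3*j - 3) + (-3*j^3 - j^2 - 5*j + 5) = -5*j^3 + 8*j^2 - 8*j + 2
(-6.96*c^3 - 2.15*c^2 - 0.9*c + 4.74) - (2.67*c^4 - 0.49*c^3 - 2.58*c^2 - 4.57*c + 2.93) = -2.67*c^4 - 6.47*c^3 + 0.43*c^2 + 3.67*c + 1.81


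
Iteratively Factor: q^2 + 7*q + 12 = (q + 4)*(q + 3)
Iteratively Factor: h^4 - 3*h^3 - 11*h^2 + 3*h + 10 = (h - 1)*(h^3 - 2*h^2 - 13*h - 10) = (h - 5)*(h - 1)*(h^2 + 3*h + 2) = (h - 5)*(h - 1)*(h + 2)*(h + 1)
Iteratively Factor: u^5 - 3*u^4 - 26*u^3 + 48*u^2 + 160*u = (u)*(u^4 - 3*u^3 - 26*u^2 + 48*u + 160) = u*(u - 5)*(u^3 + 2*u^2 - 16*u - 32) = u*(u - 5)*(u + 2)*(u^2 - 16) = u*(u - 5)*(u - 4)*(u + 2)*(u + 4)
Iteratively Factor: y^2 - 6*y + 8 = (y - 4)*(y - 2)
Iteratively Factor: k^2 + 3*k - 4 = (k + 4)*(k - 1)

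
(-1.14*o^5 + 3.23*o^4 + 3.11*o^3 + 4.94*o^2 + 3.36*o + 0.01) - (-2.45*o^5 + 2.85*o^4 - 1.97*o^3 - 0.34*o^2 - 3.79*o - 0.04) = 1.31*o^5 + 0.38*o^4 + 5.08*o^3 + 5.28*o^2 + 7.15*o + 0.05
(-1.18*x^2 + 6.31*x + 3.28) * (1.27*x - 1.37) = -1.4986*x^3 + 9.6303*x^2 - 4.4791*x - 4.4936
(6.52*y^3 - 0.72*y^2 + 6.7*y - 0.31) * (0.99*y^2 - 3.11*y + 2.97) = 6.4548*y^5 - 20.99*y^4 + 28.2366*y^3 - 23.2823*y^2 + 20.8631*y - 0.9207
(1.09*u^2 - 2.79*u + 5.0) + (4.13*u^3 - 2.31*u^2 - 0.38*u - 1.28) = 4.13*u^3 - 1.22*u^2 - 3.17*u + 3.72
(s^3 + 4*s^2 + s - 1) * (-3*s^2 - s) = -3*s^5 - 13*s^4 - 7*s^3 + 2*s^2 + s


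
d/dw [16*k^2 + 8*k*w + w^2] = 8*k + 2*w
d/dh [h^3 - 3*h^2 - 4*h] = 3*h^2 - 6*h - 4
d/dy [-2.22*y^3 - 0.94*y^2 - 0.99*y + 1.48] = -6.66*y^2 - 1.88*y - 0.99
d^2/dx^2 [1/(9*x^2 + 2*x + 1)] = 2*(-81*x^2 - 18*x + 4*(9*x + 1)^2 - 9)/(9*x^2 + 2*x + 1)^3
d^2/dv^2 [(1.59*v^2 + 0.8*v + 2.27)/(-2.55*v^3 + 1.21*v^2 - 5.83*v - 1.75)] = (-20.67795*v^6 - 31.212*v^5 - 20.4912899999999*v^4 + 210.411776*v^3 - 199.783722*v^2 + 146.694816*v - 157.337806)/(16.581375*v^9 - 23.604075*v^8 + 124.92909*v^7 - 75.564226*v^6 + 253.224444*v^5 + 40.405068*v^4 + 147.513262*v^3 + 167.32485*v^2 + 53.563125*v + 5.359375)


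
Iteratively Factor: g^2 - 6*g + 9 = (g - 3)*(g - 3)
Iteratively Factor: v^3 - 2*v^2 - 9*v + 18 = (v - 3)*(v^2 + v - 6) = (v - 3)*(v - 2)*(v + 3)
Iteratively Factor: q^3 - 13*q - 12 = (q + 3)*(q^2 - 3*q - 4) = (q + 1)*(q + 3)*(q - 4)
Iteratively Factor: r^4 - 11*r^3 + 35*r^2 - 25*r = (r)*(r^3 - 11*r^2 + 35*r - 25) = r*(r - 1)*(r^2 - 10*r + 25) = r*(r - 5)*(r - 1)*(r - 5)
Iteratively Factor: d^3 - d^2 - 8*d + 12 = (d - 2)*(d^2 + d - 6) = (d - 2)*(d + 3)*(d - 2)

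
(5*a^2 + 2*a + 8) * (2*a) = 10*a^3 + 4*a^2 + 16*a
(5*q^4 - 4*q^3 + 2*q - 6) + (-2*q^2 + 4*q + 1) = 5*q^4 - 4*q^3 - 2*q^2 + 6*q - 5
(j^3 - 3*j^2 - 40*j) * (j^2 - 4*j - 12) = j^5 - 7*j^4 - 40*j^3 + 196*j^2 + 480*j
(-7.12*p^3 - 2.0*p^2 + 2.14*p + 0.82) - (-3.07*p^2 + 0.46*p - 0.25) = -7.12*p^3 + 1.07*p^2 + 1.68*p + 1.07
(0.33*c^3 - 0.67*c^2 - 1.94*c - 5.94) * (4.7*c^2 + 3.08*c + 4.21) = 1.551*c^5 - 2.1326*c^4 - 9.7923*c^3 - 36.7139*c^2 - 26.4626*c - 25.0074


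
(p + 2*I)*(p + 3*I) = p^2 + 5*I*p - 6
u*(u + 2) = u^2 + 2*u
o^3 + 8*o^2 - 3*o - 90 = (o - 3)*(o + 5)*(o + 6)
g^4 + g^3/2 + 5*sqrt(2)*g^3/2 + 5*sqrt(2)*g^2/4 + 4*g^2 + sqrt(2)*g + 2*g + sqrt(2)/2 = (g + 1/2)*(g + sqrt(2)/2)*(g + sqrt(2))^2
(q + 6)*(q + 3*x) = q^2 + 3*q*x + 6*q + 18*x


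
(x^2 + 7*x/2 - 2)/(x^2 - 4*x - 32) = (x - 1/2)/(x - 8)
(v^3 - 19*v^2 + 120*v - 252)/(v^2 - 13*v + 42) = v - 6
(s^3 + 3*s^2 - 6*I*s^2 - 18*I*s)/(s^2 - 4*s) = (s^2 + s*(3 - 6*I) - 18*I)/(s - 4)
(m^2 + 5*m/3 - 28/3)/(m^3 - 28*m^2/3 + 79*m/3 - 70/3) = (m + 4)/(m^2 - 7*m + 10)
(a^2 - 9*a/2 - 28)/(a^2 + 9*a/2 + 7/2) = (a - 8)/(a + 1)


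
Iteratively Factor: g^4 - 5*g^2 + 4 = (g - 2)*(g^3 + 2*g^2 - g - 2) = (g - 2)*(g + 1)*(g^2 + g - 2) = (g - 2)*(g + 1)*(g + 2)*(g - 1)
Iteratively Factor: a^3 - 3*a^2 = (a)*(a^2 - 3*a) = a^2*(a - 3)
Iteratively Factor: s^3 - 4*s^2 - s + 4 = (s - 1)*(s^2 - 3*s - 4) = (s - 4)*(s - 1)*(s + 1)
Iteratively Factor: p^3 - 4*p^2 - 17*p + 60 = (p - 3)*(p^2 - p - 20) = (p - 5)*(p - 3)*(p + 4)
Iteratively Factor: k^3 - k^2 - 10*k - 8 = (k - 4)*(k^2 + 3*k + 2) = (k - 4)*(k + 2)*(k + 1)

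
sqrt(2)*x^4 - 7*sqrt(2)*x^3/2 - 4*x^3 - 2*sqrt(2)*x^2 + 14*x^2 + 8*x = x*(x - 4)*(x - 2*sqrt(2))*(sqrt(2)*x + sqrt(2)/2)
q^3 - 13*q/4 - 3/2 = (q - 2)*(q + 1/2)*(q + 3/2)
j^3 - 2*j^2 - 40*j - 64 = (j - 8)*(j + 2)*(j + 4)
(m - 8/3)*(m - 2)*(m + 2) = m^3 - 8*m^2/3 - 4*m + 32/3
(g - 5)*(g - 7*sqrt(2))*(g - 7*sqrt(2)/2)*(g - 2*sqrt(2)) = g^4 - 25*sqrt(2)*g^3/2 - 5*g^3 + 125*sqrt(2)*g^2/2 + 91*g^2 - 455*g - 98*sqrt(2)*g + 490*sqrt(2)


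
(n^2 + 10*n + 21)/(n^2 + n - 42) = (n + 3)/(n - 6)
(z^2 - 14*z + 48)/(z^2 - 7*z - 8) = (z - 6)/(z + 1)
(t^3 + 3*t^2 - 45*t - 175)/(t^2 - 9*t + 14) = (t^2 + 10*t + 25)/(t - 2)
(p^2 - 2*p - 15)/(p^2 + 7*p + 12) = (p - 5)/(p + 4)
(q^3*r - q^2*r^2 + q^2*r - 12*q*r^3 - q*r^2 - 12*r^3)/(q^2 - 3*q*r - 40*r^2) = r*(-q^3 + q^2*r - q^2 + 12*q*r^2 + q*r + 12*r^2)/(-q^2 + 3*q*r + 40*r^2)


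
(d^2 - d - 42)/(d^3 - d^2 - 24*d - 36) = (-d^2 + d + 42)/(-d^3 + d^2 + 24*d + 36)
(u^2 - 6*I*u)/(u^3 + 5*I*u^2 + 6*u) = (u - 6*I)/(u^2 + 5*I*u + 6)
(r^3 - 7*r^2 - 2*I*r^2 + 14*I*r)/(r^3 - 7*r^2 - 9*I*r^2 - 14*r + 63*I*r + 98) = r/(r - 7*I)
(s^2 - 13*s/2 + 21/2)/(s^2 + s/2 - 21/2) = (2*s - 7)/(2*s + 7)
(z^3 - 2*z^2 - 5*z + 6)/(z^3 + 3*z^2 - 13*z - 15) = (z^2 + z - 2)/(z^2 + 6*z + 5)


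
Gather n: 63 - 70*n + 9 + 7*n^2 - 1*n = 7*n^2 - 71*n + 72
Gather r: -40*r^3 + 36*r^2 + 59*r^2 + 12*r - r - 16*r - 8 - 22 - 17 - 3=-40*r^3 + 95*r^2 - 5*r - 50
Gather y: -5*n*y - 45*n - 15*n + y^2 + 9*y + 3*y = -60*n + y^2 + y*(12 - 5*n)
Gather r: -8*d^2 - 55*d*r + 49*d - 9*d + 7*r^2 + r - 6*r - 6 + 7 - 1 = -8*d^2 + 40*d + 7*r^2 + r*(-55*d - 5)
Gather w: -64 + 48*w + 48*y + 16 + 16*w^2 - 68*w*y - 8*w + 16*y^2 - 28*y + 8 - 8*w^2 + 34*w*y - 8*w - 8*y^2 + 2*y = 8*w^2 + w*(32 - 34*y) + 8*y^2 + 22*y - 40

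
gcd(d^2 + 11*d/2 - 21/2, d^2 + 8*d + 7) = d + 7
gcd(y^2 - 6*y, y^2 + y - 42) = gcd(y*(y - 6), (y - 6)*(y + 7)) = y - 6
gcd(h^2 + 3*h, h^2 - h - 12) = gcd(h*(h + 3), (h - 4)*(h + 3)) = h + 3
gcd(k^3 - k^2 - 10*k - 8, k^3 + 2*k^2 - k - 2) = k^2 + 3*k + 2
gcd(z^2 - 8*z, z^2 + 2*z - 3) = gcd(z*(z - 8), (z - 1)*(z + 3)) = 1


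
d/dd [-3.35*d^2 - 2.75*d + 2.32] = -6.7*d - 2.75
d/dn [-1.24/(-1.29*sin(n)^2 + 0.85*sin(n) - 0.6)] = (1.054 - 3.1992*sin(n))*cos(n)/(1.29*sin(n)^2 - 0.85*sin(n) + 0.6)^2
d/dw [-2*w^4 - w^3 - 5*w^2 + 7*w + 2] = -8*w^3 - 3*w^2 - 10*w + 7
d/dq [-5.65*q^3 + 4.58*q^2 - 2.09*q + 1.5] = -16.95*q^2 + 9.16*q - 2.09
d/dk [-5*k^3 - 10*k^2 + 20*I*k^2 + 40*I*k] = -15*k^2 + k*(-20 + 40*I) + 40*I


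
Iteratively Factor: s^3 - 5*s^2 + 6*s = (s)*(s^2 - 5*s + 6) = s*(s - 3)*(s - 2)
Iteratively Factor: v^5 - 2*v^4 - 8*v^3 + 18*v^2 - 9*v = (v - 1)*(v^4 - v^3 - 9*v^2 + 9*v) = (v - 3)*(v - 1)*(v^3 + 2*v^2 - 3*v) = (v - 3)*(v - 1)^2*(v^2 + 3*v) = (v - 3)*(v - 1)^2*(v + 3)*(v)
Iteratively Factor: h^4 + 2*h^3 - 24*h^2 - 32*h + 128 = (h + 4)*(h^3 - 2*h^2 - 16*h + 32) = (h + 4)^2*(h^2 - 6*h + 8) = (h - 4)*(h + 4)^2*(h - 2)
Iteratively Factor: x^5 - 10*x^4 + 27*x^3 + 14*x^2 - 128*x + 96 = (x - 4)*(x^4 - 6*x^3 + 3*x^2 + 26*x - 24) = (x - 4)*(x - 1)*(x^3 - 5*x^2 - 2*x + 24) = (x - 4)*(x - 1)*(x + 2)*(x^2 - 7*x + 12) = (x - 4)^2*(x - 1)*(x + 2)*(x - 3)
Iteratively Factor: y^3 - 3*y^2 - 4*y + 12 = (y - 3)*(y^2 - 4) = (y - 3)*(y - 2)*(y + 2)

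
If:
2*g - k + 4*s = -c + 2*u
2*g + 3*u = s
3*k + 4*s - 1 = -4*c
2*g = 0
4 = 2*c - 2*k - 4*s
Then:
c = 25/28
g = 0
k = -5/14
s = -3/8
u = -1/8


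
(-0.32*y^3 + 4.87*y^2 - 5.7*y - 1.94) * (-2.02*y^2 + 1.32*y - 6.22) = 0.6464*y^5 - 10.2598*y^4 + 19.9328*y^3 - 33.8966*y^2 + 32.8932*y + 12.0668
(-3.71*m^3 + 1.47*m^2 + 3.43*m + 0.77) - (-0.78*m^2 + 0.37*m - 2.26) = -3.71*m^3 + 2.25*m^2 + 3.06*m + 3.03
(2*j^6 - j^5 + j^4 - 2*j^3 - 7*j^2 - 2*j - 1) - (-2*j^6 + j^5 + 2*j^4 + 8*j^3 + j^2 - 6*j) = 4*j^6 - 2*j^5 - j^4 - 10*j^3 - 8*j^2 + 4*j - 1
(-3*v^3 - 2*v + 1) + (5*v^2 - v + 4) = -3*v^3 + 5*v^2 - 3*v + 5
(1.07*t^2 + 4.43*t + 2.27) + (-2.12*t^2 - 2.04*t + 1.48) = -1.05*t^2 + 2.39*t + 3.75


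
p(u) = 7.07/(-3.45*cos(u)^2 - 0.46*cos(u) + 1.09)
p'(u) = 7.07*(-6.9*sin(u)*cos(u) - 0.46*sin(u))/(-3.45*cos(u)^2 - 0.46*cos(u) + 1.09)^2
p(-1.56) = 6.52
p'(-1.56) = 3.21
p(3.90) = -17.94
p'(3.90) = -142.38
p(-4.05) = 103.95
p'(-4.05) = 4559.57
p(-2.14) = 21.06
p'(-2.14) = -172.14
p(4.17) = 17.32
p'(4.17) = -112.71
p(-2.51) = -8.99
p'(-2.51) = -34.52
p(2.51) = -8.99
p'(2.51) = 34.52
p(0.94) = -18.54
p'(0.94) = -177.80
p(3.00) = -3.85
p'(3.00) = 1.89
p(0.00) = -2.51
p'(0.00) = 0.00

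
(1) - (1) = 0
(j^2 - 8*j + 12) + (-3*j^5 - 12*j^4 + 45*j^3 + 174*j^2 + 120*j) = -3*j^5 - 12*j^4 + 45*j^3 + 175*j^2 + 112*j + 12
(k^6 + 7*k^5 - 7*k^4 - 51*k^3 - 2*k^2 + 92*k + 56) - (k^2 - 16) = k^6 + 7*k^5 - 7*k^4 - 51*k^3 - 3*k^2 + 92*k + 72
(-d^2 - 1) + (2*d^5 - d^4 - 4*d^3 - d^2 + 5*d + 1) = 2*d^5 - d^4 - 4*d^3 - 2*d^2 + 5*d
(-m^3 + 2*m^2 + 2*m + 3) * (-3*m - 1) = 3*m^4 - 5*m^3 - 8*m^2 - 11*m - 3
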